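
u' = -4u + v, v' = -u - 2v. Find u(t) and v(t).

Coefficient matrix A = [[-4, 1], [-1, -2]].
Characteristic polynomial det(A - λI) = λ^2 + 6λ + 9 = 0.
Single eigenvalue λ = -3 with algebraic multiplicity 2.
Eigenvector v = (1,1); generalized eigenvector w with (A-λI)w=v is (-3,-2).
General solution: e^(-3t)[K_1·v + K_2·(t·v + w)].

u(t) = K_1e^(-3t) + K_2te^(-3t) - 3K_2e^(-3t), v(t) = K_1e^(-3t) + K_2te^(-3t) - 2K_2e^(-3t)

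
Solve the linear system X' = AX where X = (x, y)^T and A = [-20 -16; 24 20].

x(t) = -K_1e^(-4t) + 2K_2e^(4t), y(t) = K_1e^(-4t) - 3K_2e^(4t)

Coefficient matrix A = [[-20, -16], [24, 20]].
Characteristic polynomial det(A - λI) = λ^2 - 16 = 0.
Eigenvalues λ = -4, 4.
For λ=-4: (A-λI) row 1 is [-16, -16], so an eigenvector is (-1, 1).
For λ=4: (A-λI) row 1 is [-24, -16], so an eigenvector is (2, -3).
General solution: K_1e^(-4t)(-1,1) + K_2e^(4t)(2,-3).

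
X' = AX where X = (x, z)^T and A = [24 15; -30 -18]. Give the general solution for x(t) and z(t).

Coefficient matrix A = [[24, 15], [-30, -18]].
Characteristic polynomial det(A - λI) = λ^2 - 6λ + 18 = 0.
Eigenvalues λ = 3 ± 3i (complex conjugate pair).
For λ=3+3i: an eigenvector is (-2,3) - i(1,-1) = (-2 - i, 3 + i).
A real fundamental pair from Re and Im of e^((3+3i)t)v: X_1 = e^(3t)(cos(3t)·(-2,3) + sin(3t)·(1,-1)), X_2 = e^(3t)(sin(3t)·(-2,3) - cos(3t)·(1,-1)).
General solution: K_1X_1 + K_2X_2.

x(t) = K_1e^(3t)sin(3t) - 2K_1e^(3t)cos(3t) - 2K_2e^(3t)sin(3t) - K_2e^(3t)cos(3t), z(t) = -K_1e^(3t)sin(3t) + 3K_1e^(3t)cos(3t) + 3K_2e^(3t)sin(3t) + K_2e^(3t)cos(3t)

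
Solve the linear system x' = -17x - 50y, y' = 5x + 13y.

x(t) = -3C_1e^(-2t)sin(5t) + C_1e^(-2t)cos(5t) + C_2e^(-2t)sin(5t) + 3C_2e^(-2t)cos(5t), y(t) = C_1e^(-2t)sin(5t) - C_2e^(-2t)cos(5t)

Coefficient matrix A = [[-17, -50], [5, 13]].
Characteristic polynomial det(A - λI) = λ^2 + 4λ + 29 = 0.
Eigenvalues λ = -2 ± 5i (complex conjugate pair).
For λ=-2+5i: an eigenvector is (1,0) - i(-3,1) = (1 + 3i, 0 - i).
A real fundamental pair from Re and Im of e^((-2+5i)t)v: X_1 = e^(-2t)(cos(5t)·(1,0) + sin(5t)·(-3,1)), X_2 = e^(-2t)(sin(5t)·(1,0) - cos(5t)·(-3,1)).
General solution: C_1X_1 + C_2X_2.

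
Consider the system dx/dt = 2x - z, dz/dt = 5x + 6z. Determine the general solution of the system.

x(t) = -C_1e^(4t)cos(t) - C_2e^(4t)sin(t), z(t) = -C_1e^(4t)sin(t) + 2C_1e^(4t)cos(t) + 2C_2e^(4t)sin(t) + C_2e^(4t)cos(t)

Coefficient matrix A = [[2, -1], [5, 6]].
Characteristic polynomial det(A - λI) = λ^2 - 8λ + 17 = 0.
Eigenvalues λ = 4 ± i (complex conjugate pair).
For λ=4+i: an eigenvector is (-1,2) - i(0,-1) = (-1, 2 + i).
A real fundamental pair from Re and Im of e^((4+i)t)v: X_1 = e^(4t)(cos(t)·(-1,2) + sin(t)·(0,-1)), X_2 = e^(4t)(sin(t)·(-1,2) - cos(t)·(0,-1)).
General solution: C_1X_1 + C_2X_2.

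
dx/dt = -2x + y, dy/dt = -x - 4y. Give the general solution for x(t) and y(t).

Coefficient matrix A = [[-2, 1], [-1, -4]].
Characteristic polynomial det(A - λI) = λ^2 + 6λ + 9 = 0.
Single eigenvalue λ = -3 with algebraic multiplicity 2.
Eigenvector v = (1,-1); generalized eigenvector w with (A-λI)w=v is (1,0).
General solution: e^(-3t)[c_1·v + c_2·(t·v + w)].

x(t) = c_1e^(-3t) + c_2te^(-3t) + c_2e^(-3t), y(t) = -c_1e^(-3t) - c_2te^(-3t)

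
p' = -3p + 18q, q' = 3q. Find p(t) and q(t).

p(t) = -3c_1e^(3t) + c_2e^(-3t), q(t) = -c_1e^(3t)

Coefficient matrix A = [[-3, 18], [0, 3]].
Characteristic polynomial det(A - λI) = λ^2 - 9 = 0.
Eigenvalues λ = 3, -3.
For λ=3: (A-λI) row 1 is [-6, 18], so an eigenvector is (-3, -1).
For λ=-3: (A-λI) row 1 is [0, 18], so an eigenvector is (1, 0).
General solution: c_1e^(3t)(-3,-1) + c_2e^(-3t)(1,0).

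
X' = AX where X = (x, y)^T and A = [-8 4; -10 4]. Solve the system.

x(t) = -C_1e^(-2t)sin(2t) + C_1e^(-2t)cos(2t) + C_2e^(-2t)sin(2t) + C_2e^(-2t)cos(2t), y(t) = -2C_1e^(-2t)sin(2t) + C_1e^(-2t)cos(2t) + C_2e^(-2t)sin(2t) + 2C_2e^(-2t)cos(2t)

Coefficient matrix A = [[-8, 4], [-10, 4]].
Characteristic polynomial det(A - λI) = λ^2 + 4λ + 8 = 0.
Eigenvalues λ = -2 ± 2i (complex conjugate pair).
For λ=-2+2i: an eigenvector is (1,1) - i(-1,-2) = (1 + i, 1 + 2i).
A real fundamental pair from Re and Im of e^((-2+2i)t)v: X_1 = e^(-2t)(cos(2t)·(1,1) + sin(2t)·(-1,-2)), X_2 = e^(-2t)(sin(2t)·(1,1) - cos(2t)·(-1,-2)).
General solution: C_1X_1 + C_2X_2.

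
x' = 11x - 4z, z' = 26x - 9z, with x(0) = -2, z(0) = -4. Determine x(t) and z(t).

Coefficient matrix A = [[11, -4], [26, -9]].
Characteristic polynomial det(A - λI) = λ^2 - 2λ + 5 = 0.
Eigenvalues λ = 1 ± 2i (complex conjugate pair).
For λ=1+2i: an eigenvector is (1,3) - i(-1,-2) = (1 + i, 3 + 2i).
A real fundamental pair from Re and Im of e^((1+2i)t)v: X_1 = e^(t)(cos(2t)·(1,3) + sin(2t)·(-1,-2)), X_2 = e^(t)(sin(2t)·(1,3) - cos(2t)·(-1,-2)).
General solution: c_1X_1 + c_2X_2.
Applying x(0)=-2, z(0)=-4 gives c_1=0, c_2=-2.

x(t) = -2e^(t)sin(2t) - 2e^(t)cos(2t), z(t) = -6e^(t)sin(2t) - 4e^(t)cos(2t)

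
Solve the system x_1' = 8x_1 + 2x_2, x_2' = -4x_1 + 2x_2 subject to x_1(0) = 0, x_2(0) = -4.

Coefficient matrix A = [[8, 2], [-4, 2]].
Characteristic polynomial det(A - λI) = λ^2 - 10λ + 24 = 0.
Eigenvalues λ = 4, 6.
For λ=4: (A-λI) row 1 is [4, 2], so an eigenvector is (-1, 2).
For λ=6: (A-λI) row 1 is [2, 2], so an eigenvector is (-1, 1).
General solution: c_1e^(4t)(-1,2) + c_2e^(6t)(-1,1).
Applying x_1(0)=0, x_2(0)=-4 gives c_1=-4, c_2=4.

x_1(t) = -4e^(6t) + 4e^(4t), x_2(t) = 4e^(6t) - 8e^(4t)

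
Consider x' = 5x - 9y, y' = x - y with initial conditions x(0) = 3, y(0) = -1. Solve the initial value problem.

Coefficient matrix A = [[5, -9], [1, -1]].
Characteristic polynomial det(A - λI) = λ^2 - 4λ + 4 = 0.
Single eigenvalue λ = 2 with algebraic multiplicity 2.
Eigenvector v = (3,1); generalized eigenvector w with (A-λI)w=v is (1,0).
General solution: e^(2t)[K_1·v + K_2·(t·v + w)].
Applying x(0)=3, y(0)=-1 gives K_1=-1, K_2=6.

x(t) = 18te^(2t) + 3e^(2t), y(t) = 6te^(2t) - e^(2t)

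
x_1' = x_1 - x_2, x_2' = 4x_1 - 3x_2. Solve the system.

Coefficient matrix A = [[1, -1], [4, -3]].
Characteristic polynomial det(A - λI) = λ^2 + 2λ + 1 = 0.
Single eigenvalue λ = -1 with algebraic multiplicity 2.
Eigenvector v = (1,2); generalized eigenvector w with (A-λI)w=v is (-1,-3).
General solution: e^(-t)[c_1·v + c_2·(t·v + w)].

x_1(t) = c_1e^(-t) + c_2te^(-t) - c_2e^(-t), x_2(t) = 2c_1e^(-t) + 2c_2te^(-t) - 3c_2e^(-t)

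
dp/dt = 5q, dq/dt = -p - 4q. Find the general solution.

Coefficient matrix A = [[0, 5], [-1, -4]].
Characteristic polynomial det(A - λI) = λ^2 + 4λ + 5 = 0.
Eigenvalues λ = -2 ± i (complex conjugate pair).
For λ=-2+i: an eigenvector is (-1,0) - i(-2,1) = (-1 + 2i, 0 - i).
A real fundamental pair from Re and Im of e^((-2+i)t)v: X_1 = e^(-2t)(cos(t)·(-1,0) + sin(t)·(-2,1)), X_2 = e^(-2t)(sin(t)·(-1,0) - cos(t)·(-2,1)).
General solution: c_1X_1 + c_2X_2.

p(t) = -2c_1e^(-2t)sin(t) - c_1e^(-2t)cos(t) - c_2e^(-2t)sin(t) + 2c_2e^(-2t)cos(t), q(t) = c_1e^(-2t)sin(t) - c_2e^(-2t)cos(t)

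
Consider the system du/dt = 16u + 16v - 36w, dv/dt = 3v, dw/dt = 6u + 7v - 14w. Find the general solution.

Coefficient matrix A = [[16, 16, -36], [0, 3, 0], [6, 7, -14]].
det(A - λI) = 0 gives eigenvalues λ = 4, 3, -2.
For λ=4: eigenvector (3,0,1).
For λ=3: eigenvector (-4,1,-1).
For λ=-2: eigenvector (2,0,1).
General solution: C_1e^(4t)(3,0,1) + C_2e^(3t)(-4,1,-1) + C_3e^(-2t)(2,0,1).

u(t) = 3C_1e^(4t) - 4C_2e^(3t) + 2C_3e^(-2t), v(t) = C_2e^(3t), w(t) = C_1e^(4t) - C_2e^(3t) + C_3e^(-2t)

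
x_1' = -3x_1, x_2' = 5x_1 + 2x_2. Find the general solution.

Coefficient matrix A = [[-3, 0], [5, 2]].
Characteristic polynomial det(A - λI) = λ^2 + λ - 6 = 0.
Eigenvalues λ = -3, 2.
For λ=-3: (A-λI) row 2 is [5, 5], so an eigenvector is (-1, 1).
For λ=2: (A-λI) row 1 is [-5, 0], so an eigenvector is (0, 1).
General solution: K_1e^(-3t)(-1,1) + K_2e^(2t)(0,1).

x_1(t) = -K_1e^(-3t), x_2(t) = K_1e^(-3t) + K_2e^(2t)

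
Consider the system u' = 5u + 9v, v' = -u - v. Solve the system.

u(t) = -3C_1e^(2t) - 3C_2te^(2t) - C_2e^(2t), v(t) = C_1e^(2t) + C_2te^(2t)

Coefficient matrix A = [[5, 9], [-1, -1]].
Characteristic polynomial det(A - λI) = λ^2 - 4λ + 4 = 0.
Single eigenvalue λ = 2 with algebraic multiplicity 2.
Eigenvector v = (-3,1); generalized eigenvector w with (A-λI)w=v is (-1,0).
General solution: e^(2t)[C_1·v + C_2·(t·v + w)].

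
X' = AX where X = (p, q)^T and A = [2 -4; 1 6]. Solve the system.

p(t) = 2K_1e^(4t) + 2K_2te^(4t) + K_2e^(4t), q(t) = -K_1e^(4t) - K_2te^(4t) - K_2e^(4t)

Coefficient matrix A = [[2, -4], [1, 6]].
Characteristic polynomial det(A - λI) = λ^2 - 8λ + 16 = 0.
Single eigenvalue λ = 4 with algebraic multiplicity 2.
Eigenvector v = (2,-1); generalized eigenvector w with (A-λI)w=v is (1,-1).
General solution: e^(4t)[K_1·v + K_2·(t·v + w)].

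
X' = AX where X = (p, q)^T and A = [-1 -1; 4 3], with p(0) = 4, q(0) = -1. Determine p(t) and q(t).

p(t) = -7te^(t) + 4e^(t), q(t) = 14te^(t) - e^(t)

Coefficient matrix A = [[-1, -1], [4, 3]].
Characteristic polynomial det(A - λI) = λ^2 - 2λ + 1 = 0.
Single eigenvalue λ = 1 with algebraic multiplicity 2.
Eigenvector v = (-1,2); generalized eigenvector w with (A-λI)w=v is (1,-1).
General solution: e^(t)[c_1·v + c_2·(t·v + w)].
Applying p(0)=4, q(0)=-1 gives c_1=3, c_2=7.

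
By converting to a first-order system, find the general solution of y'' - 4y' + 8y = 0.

Let x_1 = y, x_2 = y'. Then x_1' = x_2 and x_2' = -8x_1 + 4x_2.
A = [[0,1],[-8,4]]; det(A-λI) = λ^2 - 4λ + 8.
Eigenvalues λ = 2 ± 2i.

y(t) = K_1e^(2t)cos(2t) + K_2e^(2t)sin(2t)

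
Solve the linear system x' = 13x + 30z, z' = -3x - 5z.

Coefficient matrix A = [[13, 30], [-3, -5]].
Characteristic polynomial det(A - λI) = λ^2 - 8λ + 25 = 0.
Eigenvalues λ = 4 ± 3i (complex conjugate pair).
For λ=4+3i: an eigenvector is (1,0) - i(3,-1) = (1 - 3i, 0 + i).
A real fundamental pair from Re and Im of e^((4+3i)t)v: X_1 = e^(4t)(cos(3t)·(1,0) + sin(3t)·(3,-1)), X_2 = e^(4t)(sin(3t)·(1,0) - cos(3t)·(3,-1)).
General solution: C_1X_1 + C_2X_2.

x(t) = 3C_1e^(4t)sin(3t) + C_1e^(4t)cos(3t) + C_2e^(4t)sin(3t) - 3C_2e^(4t)cos(3t), z(t) = -C_1e^(4t)sin(3t) + C_2e^(4t)cos(3t)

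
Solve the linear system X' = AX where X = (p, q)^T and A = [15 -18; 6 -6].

Coefficient matrix A = [[15, -18], [6, -6]].
Characteristic polynomial det(A - λI) = λ^2 - 9λ + 18 = 0.
Eigenvalues λ = 6, 3.
For λ=6: (A-λI) row 1 is [9, -18], so an eigenvector is (-2, -1).
For λ=3: (A-λI) row 1 is [12, -18], so an eigenvector is (-3, -2).
General solution: K_1e^(6t)(-2,-1) + K_2e^(3t)(-3,-2).

p(t) = -2K_1e^(6t) - 3K_2e^(3t), q(t) = -K_1e^(6t) - 2K_2e^(3t)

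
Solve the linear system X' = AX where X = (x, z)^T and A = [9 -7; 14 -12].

x(t) = C_1e^(-5t) + C_2e^(2t), z(t) = 2C_1e^(-5t) + C_2e^(2t)

Coefficient matrix A = [[9, -7], [14, -12]].
Characteristic polynomial det(A - λI) = λ^2 + 3λ - 10 = 0.
Eigenvalues λ = -5, 2.
For λ=-5: (A-λI) row 1 is [14, -7], so an eigenvector is (1, 2).
For λ=2: (A-λI) row 1 is [7, -7], so an eigenvector is (1, 1).
General solution: C_1e^(-5t)(1,2) + C_2e^(2t)(1,1).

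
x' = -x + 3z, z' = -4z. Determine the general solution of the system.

Coefficient matrix A = [[-1, 3], [0, -4]].
Characteristic polynomial det(A - λI) = λ^2 + 5λ + 4 = 0.
Eigenvalues λ = -4, -1.
For λ=-4: (A-λI) row 1 is [3, 3], so an eigenvector is (-1, 1).
For λ=-1: (A-λI) row 1 is [0, 3], so an eigenvector is (1, 0).
General solution: K_1e^(-4t)(-1,1) + K_2e^(-t)(1,0).

x(t) = -K_1e^(-4t) + K_2e^(-t), z(t) = K_1e^(-4t)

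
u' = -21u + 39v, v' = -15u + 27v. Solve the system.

u(t) = -2c_1e^(3t)sin(3t) - 3c_1e^(3t)cos(3t) - 3c_2e^(3t)sin(3t) + 2c_2e^(3t)cos(3t), v(t) = -c_1e^(3t)sin(3t) - 2c_1e^(3t)cos(3t) - 2c_2e^(3t)sin(3t) + c_2e^(3t)cos(3t)

Coefficient matrix A = [[-21, 39], [-15, 27]].
Characteristic polynomial det(A - λI) = λ^2 - 6λ + 18 = 0.
Eigenvalues λ = 3 ± 3i (complex conjugate pair).
For λ=3+3i: an eigenvector is (-3,-2) - i(-2,-1) = (-3 + 2i, -2 + i).
A real fundamental pair from Re and Im of e^((3+3i)t)v: X_1 = e^(3t)(cos(3t)·(-3,-2) + sin(3t)·(-2,-1)), X_2 = e^(3t)(sin(3t)·(-3,-2) - cos(3t)·(-2,-1)).
General solution: c_1X_1 + c_2X_2.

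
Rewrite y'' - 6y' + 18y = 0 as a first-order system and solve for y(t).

Let x_1 = y, x_2 = y'. Then x_1' = x_2 and x_2' = -18x_1 + 6x_2.
A = [[0,1],[-18,6]]; det(A-λI) = λ^2 - 6λ + 18.
Eigenvalues λ = 3 ± 3i.

y(t) = K_1e^(3t)cos(3t) + K_2e^(3t)sin(3t)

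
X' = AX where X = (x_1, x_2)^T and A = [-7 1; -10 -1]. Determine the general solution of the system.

x_1(t) = -C_1e^(-4t)sin(t) + C_2e^(-4t)cos(t), x_2(t) = -3C_1e^(-4t)sin(t) - C_1e^(-4t)cos(t) - C_2e^(-4t)sin(t) + 3C_2e^(-4t)cos(t)

Coefficient matrix A = [[-7, 1], [-10, -1]].
Characteristic polynomial det(A - λI) = λ^2 + 8λ + 17 = 0.
Eigenvalues λ = -4 ± i (complex conjugate pair).
For λ=-4+i: an eigenvector is (0,-1) - i(-1,-3) = (0 + i, -1 + 3i).
A real fundamental pair from Re and Im of e^((-4+i)t)v: X_1 = e^(-4t)(cos(t)·(0,-1) + sin(t)·(-1,-3)), X_2 = e^(-4t)(sin(t)·(0,-1) - cos(t)·(-1,-3)).
General solution: C_1X_1 + C_2X_2.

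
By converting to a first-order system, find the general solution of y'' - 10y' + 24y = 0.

Let x_1 = y, x_2 = y'. Then x_1' = x_2 and x_2' = -24x_1 + 10x_2.
A = [[0,1],[-24,10]]; det(A-λI) = λ^2 - 10λ + 24.
Eigenvalues λ = 4, 6 with eigenvectors (1,4), (1,6).

y(t) = c_1e^(4t) + c_2e^(6t)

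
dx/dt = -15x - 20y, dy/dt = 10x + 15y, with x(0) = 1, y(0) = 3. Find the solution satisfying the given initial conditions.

Coefficient matrix A = [[-15, -20], [10, 15]].
Characteristic polynomial det(A - λI) = λ^2 - 25 = 0.
Eigenvalues λ = 5, -5.
For λ=5: (A-λI) row 1 is [-20, -20], so an eigenvector is (-1, 1).
For λ=-5: (A-λI) row 1 is [-10, -20], so an eigenvector is (2, -1).
General solution: K_1e^(5t)(-1,1) + K_2e^(-5t)(2,-1).
Applying x(0)=1, y(0)=3 gives K_1=7, K_2=4.

x(t) = -7e^(5t) + 8e^(-5t), y(t) = 7e^(5t) - 4e^(-5t)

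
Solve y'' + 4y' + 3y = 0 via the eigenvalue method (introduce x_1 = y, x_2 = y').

y(t) = K_1e^(-3t) + K_2e^(-t)

Let x_1 = y, x_2 = y'. Then x_1' = x_2 and x_2' = -3x_1 - 4x_2.
A = [[0,1],[-3,-4]]; det(A-λI) = λ^2 + 4λ + 3.
Eigenvalues λ = -3, -1 with eigenvectors (1,-3), (1,-1).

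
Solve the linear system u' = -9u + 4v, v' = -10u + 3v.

u(t) = K_1e^(-3t)sin(2t) + K_1e^(-3t)cos(2t) + K_2e^(-3t)sin(2t) - K_2e^(-3t)cos(2t), v(t) = K_1e^(-3t)sin(2t) + 2K_1e^(-3t)cos(2t) + 2K_2e^(-3t)sin(2t) - K_2e^(-3t)cos(2t)

Coefficient matrix A = [[-9, 4], [-10, 3]].
Characteristic polynomial det(A - λI) = λ^2 + 6λ + 13 = 0.
Eigenvalues λ = -3 ± 2i (complex conjugate pair).
For λ=-3+2i: an eigenvector is (1,2) - i(1,1) = (1 - i, 2 - i).
A real fundamental pair from Re and Im of e^((-3+2i)t)v: X_1 = e^(-3t)(cos(2t)·(1,2) + sin(2t)·(1,1)), X_2 = e^(-3t)(sin(2t)·(1,2) - cos(2t)·(1,1)).
General solution: K_1X_1 + K_2X_2.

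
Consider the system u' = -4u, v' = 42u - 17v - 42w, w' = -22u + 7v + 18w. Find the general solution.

Coefficient matrix A = [[-4, 0, 0], [42, -17, -42], [-22, 7, 18]].
det(A - λI) = 0 gives eigenvalues λ = -4, -3, 4.
For λ=-4: eigenvector (1,0,1).
For λ=-3: eigenvector (0,3,-1).
For λ=4: eigenvector (0,-2,1).
General solution: C_1e^(-4t)(1,0,1) + C_2e^(-3t)(0,3,-1) + C_3e^(4t)(0,-2,1).

u(t) = C_1e^(-4t), v(t) = 3C_2e^(-3t) - 2C_3e^(4t), w(t) = C_1e^(-4t) - C_2e^(-3t) + C_3e^(4t)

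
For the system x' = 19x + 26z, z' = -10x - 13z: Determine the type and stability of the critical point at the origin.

unstable spiral

A = [[19,26],[-10,-13]]; det(A-λI) = λ^2 - 6λ + 13.
λ = 3 ± 2i: positive real part.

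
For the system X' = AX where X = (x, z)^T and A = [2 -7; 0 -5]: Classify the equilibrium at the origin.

saddle

A = [[2,-7],[0,-5]]; det(A-λI) = λ^2 + 3λ - 10.
λ = 2, -5: opposite signs.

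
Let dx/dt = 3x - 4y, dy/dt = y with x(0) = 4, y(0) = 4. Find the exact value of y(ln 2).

8

A = [[3,-4],[0,1]]; eigenvalues λ = 3, 1.
Eigenvectors: (1,0) for λ=3, (2,1) for λ=1.
From the initial condition, c_1 = -4, c_2 = 4.
y(ln 2) = (-4)(2^3)(0) + (4)(2^1)(1) = 8.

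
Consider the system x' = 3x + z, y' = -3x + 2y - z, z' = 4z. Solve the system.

x(t) = K_1e^(3t) + K_3e^(4t), y(t) = -3K_1e^(3t) + K_2e^(2t) - 2K_3e^(4t), z(t) = K_3e^(4t)

Coefficient matrix A = [[3, 0, 1], [-3, 2, -1], [0, 0, 4]].
det(A - λI) = 0 gives eigenvalues λ = 3, 2, 4.
For λ=3: eigenvector (1,-3,0).
For λ=2: eigenvector (0,1,0).
For λ=4: eigenvector (1,-2,1).
General solution: K_1e^(3t)(1,-3,0) + K_2e^(2t)(0,1,0) + K_3e^(4t)(1,-2,1).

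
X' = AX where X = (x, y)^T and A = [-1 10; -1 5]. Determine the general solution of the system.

Coefficient matrix A = [[-1, 10], [-1, 5]].
Characteristic polynomial det(A - λI) = λ^2 - 4λ + 5 = 0.
Eigenvalues λ = 2 ± i (complex conjugate pair).
For λ=2+i: an eigenvector is (1,0) - i(-3,-1) = (1 + 3i, 0 + i).
A real fundamental pair from Re and Im of e^((2+i)t)v: X_1 = e^(2t)(cos(t)·(1,0) + sin(t)·(-3,-1)), X_2 = e^(2t)(sin(t)·(1,0) - cos(t)·(-3,-1)).
General solution: K_1X_1 + K_2X_2.

x(t) = -3K_1e^(2t)sin(t) + K_1e^(2t)cos(t) + K_2e^(2t)sin(t) + 3K_2e^(2t)cos(t), y(t) = -K_1e^(2t)sin(t) + K_2e^(2t)cos(t)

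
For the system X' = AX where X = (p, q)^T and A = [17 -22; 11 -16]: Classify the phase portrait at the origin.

A = [[17,-22],[11,-16]]; det(A-λI) = λ^2 - λ - 30.
λ = -5, 6: opposite signs.

saddle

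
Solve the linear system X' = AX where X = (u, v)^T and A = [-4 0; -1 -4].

u(t) = -K_2e^(-4t), v(t) = K_1e^(-4t) + K_2te^(-4t) - 2K_2e^(-4t)

Coefficient matrix A = [[-4, 0], [-1, -4]].
Characteristic polynomial det(A - λI) = λ^2 + 8λ + 16 = 0.
Single eigenvalue λ = -4 with algebraic multiplicity 2.
Eigenvector v = (0,1); generalized eigenvector w with (A-λI)w=v is (-1,-2).
General solution: e^(-4t)[K_1·v + K_2·(t·v + w)].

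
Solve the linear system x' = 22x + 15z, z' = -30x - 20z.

x(t) = 2C_1e^(t)sin(3t) + C_1e^(t)cos(3t) + C_2e^(t)sin(3t) - 2C_2e^(t)cos(3t), z(t) = -3C_1e^(t)sin(3t) - C_1e^(t)cos(3t) - C_2e^(t)sin(3t) + 3C_2e^(t)cos(3t)

Coefficient matrix A = [[22, 15], [-30, -20]].
Characteristic polynomial det(A - λI) = λ^2 - 2λ + 10 = 0.
Eigenvalues λ = 1 ± 3i (complex conjugate pair).
For λ=1+3i: an eigenvector is (1,-1) - i(2,-3) = (1 - 2i, -1 + 3i).
A real fundamental pair from Re and Im of e^((1+3i)t)v: X_1 = e^(t)(cos(3t)·(1,-1) + sin(3t)·(2,-3)), X_2 = e^(t)(sin(3t)·(1,-1) - cos(3t)·(2,-3)).
General solution: C_1X_1 + C_2X_2.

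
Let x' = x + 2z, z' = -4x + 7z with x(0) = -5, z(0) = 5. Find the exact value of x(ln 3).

A = [[1,2],[-4,7]]; eigenvalues λ = 5, 3.
Eigenvectors: (-1,-2) for λ=5, (1,1) for λ=3.
From the initial condition, c_1 = -10, c_2 = -15.
x(ln 3) = (-10)(3^5)(-1) + (-15)(3^3)(1) = 2025.

2025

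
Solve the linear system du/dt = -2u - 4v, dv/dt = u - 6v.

u(t) = -2c_1e^(-4t) - 2c_2te^(-4t) + c_2e^(-4t), v(t) = -c_1e^(-4t) - c_2te^(-4t) + c_2e^(-4t)

Coefficient matrix A = [[-2, -4], [1, -6]].
Characteristic polynomial det(A - λI) = λ^2 + 8λ + 16 = 0.
Single eigenvalue λ = -4 with algebraic multiplicity 2.
Eigenvector v = (-2,-1); generalized eigenvector w with (A-λI)w=v is (1,1).
General solution: e^(-4t)[c_1·v + c_2·(t·v + w)].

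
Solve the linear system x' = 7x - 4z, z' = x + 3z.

x(t) = 2K_1e^(5t) + 2K_2te^(5t) + K_2e^(5t), z(t) = K_1e^(5t) + K_2te^(5t)

Coefficient matrix A = [[7, -4], [1, 3]].
Characteristic polynomial det(A - λI) = λ^2 - 10λ + 25 = 0.
Single eigenvalue λ = 5 with algebraic multiplicity 2.
Eigenvector v = (2,1); generalized eigenvector w with (A-λI)w=v is (1,0).
General solution: e^(5t)[K_1·v + K_2·(t·v + w)].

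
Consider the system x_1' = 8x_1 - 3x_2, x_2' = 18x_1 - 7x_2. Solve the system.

x_1(t) = C_1e^(-t) - C_2e^(2t), x_2(t) = 3C_1e^(-t) - 2C_2e^(2t)

Coefficient matrix A = [[8, -3], [18, -7]].
Characteristic polynomial det(A - λI) = λ^2 - λ - 2 = 0.
Eigenvalues λ = -1, 2.
For λ=-1: (A-λI) row 1 is [9, -3], so an eigenvector is (1, 3).
For λ=2: (A-λI) row 1 is [6, -3], so an eigenvector is (-1, -2).
General solution: C_1e^(-t)(1,3) + C_2e^(2t)(-1,-2).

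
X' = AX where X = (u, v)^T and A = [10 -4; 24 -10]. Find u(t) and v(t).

u(t) = c_1e^(2t) - c_2e^(-2t), v(t) = 2c_1e^(2t) - 3c_2e^(-2t)

Coefficient matrix A = [[10, -4], [24, -10]].
Characteristic polynomial det(A - λI) = λ^2 - 4 = 0.
Eigenvalues λ = 2, -2.
For λ=2: (A-λI) row 1 is [8, -4], so an eigenvector is (1, 2).
For λ=-2: (A-λI) row 1 is [12, -4], so an eigenvector is (-1, -3).
General solution: c_1e^(2t)(1,2) + c_2e^(-2t)(-1,-3).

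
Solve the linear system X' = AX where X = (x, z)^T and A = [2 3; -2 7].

x(t) = c_1e^(5t) - 3c_2e^(4t), z(t) = c_1e^(5t) - 2c_2e^(4t)

Coefficient matrix A = [[2, 3], [-2, 7]].
Characteristic polynomial det(A - λI) = λ^2 - 9λ + 20 = 0.
Eigenvalues λ = 5, 4.
For λ=5: (A-λI) row 1 is [-3, 3], so an eigenvector is (1, 1).
For λ=4: (A-λI) row 1 is [-2, 3], so an eigenvector is (-3, -2).
General solution: c_1e^(5t)(1,1) + c_2e^(4t)(-3,-2).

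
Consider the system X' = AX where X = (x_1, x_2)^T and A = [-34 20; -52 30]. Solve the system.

Coefficient matrix A = [[-34, 20], [-52, 30]].
Characteristic polynomial det(A - λI) = λ^2 + 4λ + 20 = 0.
Eigenvalues λ = -2 ± 4i (complex conjugate pair).
For λ=-2+4i: an eigenvector is (-1,-2) - i(-2,-3) = (-1 + 2i, -2 + 3i).
A real fundamental pair from Re and Im of e^((-2+4i)t)v: X_1 = e^(-2t)(cos(4t)·(-1,-2) + sin(4t)·(-2,-3)), X_2 = e^(-2t)(sin(4t)·(-1,-2) - cos(4t)·(-2,-3)).
General solution: C_1X_1 + C_2X_2.

x_1(t) = -2C_1e^(-2t)sin(4t) - C_1e^(-2t)cos(4t) - C_2e^(-2t)sin(4t) + 2C_2e^(-2t)cos(4t), x_2(t) = -3C_1e^(-2t)sin(4t) - 2C_1e^(-2t)cos(4t) - 2C_2e^(-2t)sin(4t) + 3C_2e^(-2t)cos(4t)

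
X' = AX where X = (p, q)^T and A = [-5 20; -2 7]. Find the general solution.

Coefficient matrix A = [[-5, 20], [-2, 7]].
Characteristic polynomial det(A - λI) = λ^2 - 2λ + 5 = 0.
Eigenvalues λ = 1 ± 2i (complex conjugate pair).
For λ=1+2i: an eigenvector is (1,0) - i(-3,-1) = (1 + 3i, 0 + i).
A real fundamental pair from Re and Im of e^((1+2i)t)v: X_1 = e^(t)(cos(2t)·(1,0) + sin(2t)·(-3,-1)), X_2 = e^(t)(sin(2t)·(1,0) - cos(2t)·(-3,-1)).
General solution: C_1X_1 + C_2X_2.

p(t) = -3C_1e^(t)sin(2t) + C_1e^(t)cos(2t) + C_2e^(t)sin(2t) + 3C_2e^(t)cos(2t), q(t) = -C_1e^(t)sin(2t) + C_2e^(t)cos(2t)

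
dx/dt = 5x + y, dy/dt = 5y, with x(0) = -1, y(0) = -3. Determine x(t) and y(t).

x(t) = -3te^(5t) - e^(5t), y(t) = -3e^(5t)

Coefficient matrix A = [[5, 1], [0, 5]].
Characteristic polynomial det(A - λI) = λ^2 - 10λ + 25 = 0.
Single eigenvalue λ = 5 with algebraic multiplicity 2.
Eigenvector v = (1,0); generalized eigenvector w with (A-λI)w=v is (3,1).
General solution: e^(5t)[K_1·v + K_2·(t·v + w)].
Applying x(0)=-1, y(0)=-3 gives K_1=8, K_2=-3.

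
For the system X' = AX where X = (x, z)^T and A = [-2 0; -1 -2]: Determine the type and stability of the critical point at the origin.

stable improper node

A = [[-2,0],[-1,-2]]; det(A-λI) = λ^2 + 4λ + 4.
repeated λ = -2 with a single eigenvector.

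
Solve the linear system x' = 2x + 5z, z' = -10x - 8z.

Coefficient matrix A = [[2, 5], [-10, -8]].
Characteristic polynomial det(A - λI) = λ^2 + 6λ + 34 = 0.
Eigenvalues λ = -3 ± 5i (complex conjugate pair).
For λ=-3+5i: an eigenvector is (-1,1) - i(0,1) = (-1, 1 - i).
A real fundamental pair from Re and Im of e^((-3+5i)t)v: X_1 = e^(-3t)(cos(5t)·(-1,1) + sin(5t)·(0,1)), X_2 = e^(-3t)(sin(5t)·(-1,1) - cos(5t)·(0,1)).
General solution: c_1X_1 + c_2X_2.

x(t) = -c_1e^(-3t)cos(5t) - c_2e^(-3t)sin(5t), z(t) = c_1e^(-3t)sin(5t) + c_1e^(-3t)cos(5t) + c_2e^(-3t)sin(5t) - c_2e^(-3t)cos(5t)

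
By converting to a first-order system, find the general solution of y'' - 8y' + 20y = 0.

y(t) = c_1e^(4t)cos(2t) + c_2e^(4t)sin(2t)

Let x_1 = y, x_2 = y'. Then x_1' = x_2 and x_2' = -20x_1 + 8x_2.
A = [[0,1],[-20,8]]; det(A-λI) = λ^2 - 8λ + 20.
Eigenvalues λ = 4 ± 2i.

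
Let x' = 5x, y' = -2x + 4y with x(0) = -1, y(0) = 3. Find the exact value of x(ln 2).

A = [[5,0],[-2,4]]; eigenvalues λ = 4, 5.
Eigenvectors: (0,1) for λ=4, (-1,2) for λ=5.
From the initial condition, c_1 = 1, c_2 = 1.
x(ln 2) = (1)(2^4)(0) + (1)(2^5)(-1) = -32.

-32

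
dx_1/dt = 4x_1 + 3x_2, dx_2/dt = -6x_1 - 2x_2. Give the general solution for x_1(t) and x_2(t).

x_1(t) = C_1e^(t)cos(3t) + C_2e^(t)sin(3t), x_2(t) = -C_1e^(t)sin(3t) - C_1e^(t)cos(3t) - C_2e^(t)sin(3t) + C_2e^(t)cos(3t)

Coefficient matrix A = [[4, 3], [-6, -2]].
Characteristic polynomial det(A - λI) = λ^2 - 2λ + 10 = 0.
Eigenvalues λ = 1 ± 3i (complex conjugate pair).
For λ=1+3i: an eigenvector is (1,-1) - i(0,-1) = (1, -1 + i).
A real fundamental pair from Re and Im of e^((1+3i)t)v: X_1 = e^(t)(cos(3t)·(1,-1) + sin(3t)·(0,-1)), X_2 = e^(t)(sin(3t)·(1,-1) - cos(3t)·(0,-1)).
General solution: C_1X_1 + C_2X_2.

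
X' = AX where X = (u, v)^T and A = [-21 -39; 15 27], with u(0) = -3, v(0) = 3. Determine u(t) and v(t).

Coefficient matrix A = [[-21, -39], [15, 27]].
Characteristic polynomial det(A - λI) = λ^2 - 6λ + 18 = 0.
Eigenvalues λ = 3 ± 3i (complex conjugate pair).
For λ=3+3i: an eigenvector is (-2,1) - i(3,-2) = (-2 - 3i, 1 + 2i).
A real fundamental pair from Re and Im of e^((3+3i)t)v: X_1 = e^(3t)(cos(3t)·(-2,1) + sin(3t)·(3,-2)), X_2 = e^(3t)(sin(3t)·(-2,1) - cos(3t)·(3,-2)).
General solution: c_1X_1 + c_2X_2.
Applying u(0)=-3, v(0)=3 gives c_1=-3, c_2=3.

u(t) = -15e^(3t)sin(3t) - 3e^(3t)cos(3t), v(t) = 9e^(3t)sin(3t) + 3e^(3t)cos(3t)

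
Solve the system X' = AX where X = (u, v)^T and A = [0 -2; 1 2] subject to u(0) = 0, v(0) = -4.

Coefficient matrix A = [[0, -2], [1, 2]].
Characteristic polynomial det(A - λI) = λ^2 - 2λ + 2 = 0.
Eigenvalues λ = 1 ± i (complex conjugate pair).
For λ=1+i: an eigenvector is (1,-1) - i(1,0) = (1 - i, -1).
A real fundamental pair from Re and Im of e^((1+i)t)v: X_1 = e^(t)(cos(t)·(1,-1) + sin(t)·(1,0)), X_2 = e^(t)(sin(t)·(1,-1) - cos(t)·(1,0)).
General solution: C_1X_1 + C_2X_2.
Applying u(0)=0, v(0)=-4 gives C_1=4, C_2=4.

u(t) = 8e^(t)sin(t), v(t) = -4e^(t)sin(t) - 4e^(t)cos(t)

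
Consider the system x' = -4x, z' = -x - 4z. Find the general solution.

x(t) = -K_2e^(-4t), z(t) = K_1e^(-4t) + K_2te^(-4t)

Coefficient matrix A = [[-4, 0], [-1, -4]].
Characteristic polynomial det(A - λI) = λ^2 + 8λ + 16 = 0.
Single eigenvalue λ = -4 with algebraic multiplicity 2.
Eigenvector v = (0,1); generalized eigenvector w with (A-λI)w=v is (-1,0).
General solution: e^(-4t)[K_1·v + K_2·(t·v + w)].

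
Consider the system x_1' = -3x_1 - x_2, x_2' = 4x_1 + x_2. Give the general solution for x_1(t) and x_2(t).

x_1(t) = -c_1e^(-t) - c_2te^(-t) + 2c_2e^(-t), x_2(t) = 2c_1e^(-t) + 2c_2te^(-t) - 3c_2e^(-t)

Coefficient matrix A = [[-3, -1], [4, 1]].
Characteristic polynomial det(A - λI) = λ^2 + 2λ + 1 = 0.
Single eigenvalue λ = -1 with algebraic multiplicity 2.
Eigenvector v = (-1,2); generalized eigenvector w with (A-λI)w=v is (2,-3).
General solution: e^(-t)[c_1·v + c_2·(t·v + w)].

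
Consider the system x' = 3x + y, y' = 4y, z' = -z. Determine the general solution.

Coefficient matrix A = [[3, 1, 0], [0, 4, 0], [0, 0, -1]].
det(A - λI) = 0 gives eigenvalues λ = -1, 4, 3.
For λ=-1: eigenvector (0,0,1).
For λ=4: eigenvector (1,1,0).
For λ=3: eigenvector (1,0,0).
General solution: c_1e^(-t)(0,0,1) + c_2e^(4t)(1,1,0) + c_3e^(3t)(1,0,0).

x(t) = c_2e^(4t) + c_3e^(3t), y(t) = c_2e^(4t), z(t) = c_1e^(-t)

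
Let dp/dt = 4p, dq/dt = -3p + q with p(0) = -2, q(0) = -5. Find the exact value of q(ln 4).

484

A = [[4,0],[-3,1]]; eigenvalues λ = 4, 1.
Eigenvectors: (1,-1) for λ=4, (0,1) for λ=1.
From the initial condition, c_1 = -2, c_2 = -7.
q(ln 4) = (-2)(4^4)(-1) + (-7)(4^1)(1) = 484.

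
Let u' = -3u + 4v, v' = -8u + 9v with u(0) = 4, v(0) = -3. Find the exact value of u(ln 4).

A = [[-3,4],[-8,9]]; eigenvalues λ = 5, 1.
Eigenvectors: (1,2) for λ=5, (1,1) for λ=1.
From the initial condition, c_1 = -7, c_2 = 11.
u(ln 4) = (-7)(4^5)(1) + (11)(4^1)(1) = -7124.

-7124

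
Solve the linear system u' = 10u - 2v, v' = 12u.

u(t) = K_1e^(4t) - K_2e^(6t), v(t) = 3K_1e^(4t) - 2K_2e^(6t)

Coefficient matrix A = [[10, -2], [12, 0]].
Characteristic polynomial det(A - λI) = λ^2 - 10λ + 24 = 0.
Eigenvalues λ = 4, 6.
For λ=4: (A-λI) row 1 is [6, -2], so an eigenvector is (1, 3).
For λ=6: (A-λI) row 1 is [4, -2], so an eigenvector is (-1, -2).
General solution: K_1e^(4t)(1,3) + K_2e^(6t)(-1,-2).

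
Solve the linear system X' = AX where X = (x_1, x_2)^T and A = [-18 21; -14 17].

Coefficient matrix A = [[-18, 21], [-14, 17]].
Characteristic polynomial det(A - λI) = λ^2 + λ - 12 = 0.
Eigenvalues λ = 3, -4.
For λ=3: (A-λI) row 1 is [-21, 21], so an eigenvector is (1, 1).
For λ=-4: (A-λI) row 1 is [-14, 21], so an eigenvector is (3, 2).
General solution: K_1e^(3t)(1,1) + K_2e^(-4t)(3,2).

x_1(t) = K_1e^(3t) + 3K_2e^(-4t), x_2(t) = K_1e^(3t) + 2K_2e^(-4t)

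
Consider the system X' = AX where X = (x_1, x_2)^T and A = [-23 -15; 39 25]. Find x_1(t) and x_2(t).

x_1(t) = -2C_1e^(t)sin(3t) - C_1e^(t)cos(3t) - C_2e^(t)sin(3t) + 2C_2e^(t)cos(3t), x_2(t) = 3C_1e^(t)sin(3t) + 2C_1e^(t)cos(3t) + 2C_2e^(t)sin(3t) - 3C_2e^(t)cos(3t)

Coefficient matrix A = [[-23, -15], [39, 25]].
Characteristic polynomial det(A - λI) = λ^2 - 2λ + 10 = 0.
Eigenvalues λ = 1 ± 3i (complex conjugate pair).
For λ=1+3i: an eigenvector is (-1,2) - i(-2,3) = (-1 + 2i, 2 - 3i).
A real fundamental pair from Re and Im of e^((1+3i)t)v: X_1 = e^(t)(cos(3t)·(-1,2) + sin(3t)·(-2,3)), X_2 = e^(t)(sin(3t)·(-1,2) - cos(3t)·(-2,3)).
General solution: C_1X_1 + C_2X_2.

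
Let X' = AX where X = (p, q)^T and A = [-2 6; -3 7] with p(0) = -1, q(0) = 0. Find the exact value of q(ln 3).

78

A = [[-2,6],[-3,7]]; eigenvalues λ = 4, 1.
Eigenvectors: (1,1) for λ=4, (-2,-1) for λ=1.
From the initial condition, c_1 = 1, c_2 = 1.
q(ln 3) = (1)(3^4)(1) + (1)(3^1)(-1) = 78.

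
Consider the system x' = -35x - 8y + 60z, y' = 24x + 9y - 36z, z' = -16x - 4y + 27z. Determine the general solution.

Coefficient matrix A = [[-35, -8, 60], [24, 9, -36], [-16, -4, 27]].
det(A - λI) = 0 gives eigenvalues λ = 1, -3, 3.
For λ=1: eigenvector (4,-3,2).
For λ=-3: eigenvector (9,-6,4).
For λ=3: eigenvector (2,-2,1).
General solution: K_1e^(t)(4,-3,2) + K_2e^(-3t)(9,-6,4) + K_3e^(3t)(2,-2,1).

x(t) = 4K_1e^(t) + 9K_2e^(-3t) + 2K_3e^(3t), y(t) = -3K_1e^(t) - 6K_2e^(-3t) - 2K_3e^(3t), z(t) = 2K_1e^(t) + 4K_2e^(-3t) + K_3e^(3t)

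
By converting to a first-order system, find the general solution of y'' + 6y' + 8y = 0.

y(t) = K_1e^(-2t) + K_2e^(-4t)

Let x_1 = y, x_2 = y'. Then x_1' = x_2 and x_2' = -8x_1 - 6x_2.
A = [[0,1],[-8,-6]]; det(A-λI) = λ^2 + 6λ + 8.
Eigenvalues λ = -2, -4 with eigenvectors (1,-2), (1,-4).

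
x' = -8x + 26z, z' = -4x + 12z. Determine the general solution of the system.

Coefficient matrix A = [[-8, 26], [-4, 12]].
Characteristic polynomial det(A - λI) = λ^2 - 4λ + 8 = 0.
Eigenvalues λ = 2 ± 2i (complex conjugate pair).
For λ=2+2i: an eigenvector is (-2,-1) - i(-3,-1) = (-2 + 3i, -1 + i).
A real fundamental pair from Re and Im of e^((2+2i)t)v: X_1 = e^(2t)(cos(2t)·(-2,-1) + sin(2t)·(-3,-1)), X_2 = e^(2t)(sin(2t)·(-2,-1) - cos(2t)·(-3,-1)).
General solution: K_1X_1 + K_2X_2.

x(t) = -3K_1e^(2t)sin(2t) - 2K_1e^(2t)cos(2t) - 2K_2e^(2t)sin(2t) + 3K_2e^(2t)cos(2t), z(t) = -K_1e^(2t)sin(2t) - K_1e^(2t)cos(2t) - K_2e^(2t)sin(2t) + K_2e^(2t)cos(2t)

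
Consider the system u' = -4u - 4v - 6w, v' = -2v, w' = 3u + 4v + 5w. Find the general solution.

Coefficient matrix A = [[-4, -4, -6], [0, -2, 0], [3, 4, 5]].
det(A - λI) = 0 gives eigenvalues λ = 2, -1, -2.
For λ=2: eigenvector (-1,0,1).
For λ=-1: eigenvector (-2,0,1).
For λ=-2: eigenvector (-1,-1,1).
General solution: K_1e^(2t)(-1,0,1) + K_2e^(-t)(-2,0,1) + K_3e^(-2t)(-1,-1,1).

u(t) = -K_1e^(2t) - 2K_2e^(-t) - K_3e^(-2t), v(t) = -K_3e^(-2t), w(t) = K_1e^(2t) + K_2e^(-t) + K_3e^(-2t)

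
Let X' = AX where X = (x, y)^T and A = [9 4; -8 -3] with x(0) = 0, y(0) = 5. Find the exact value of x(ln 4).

A = [[9,4],[-8,-3]]; eigenvalues λ = 5, 1.
Eigenvectors: (-1,1) for λ=5, (-1,2) for λ=1.
From the initial condition, c_1 = -5, c_2 = 5.
x(ln 4) = (-5)(4^5)(-1) + (5)(4^1)(-1) = 5100.

5100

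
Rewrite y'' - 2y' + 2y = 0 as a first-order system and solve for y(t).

Let x_1 = y, x_2 = y'. Then x_1' = x_2 and x_2' = -2x_1 + 2x_2.
A = [[0,1],[-2,2]]; det(A-λI) = λ^2 - 2λ + 2.
Eigenvalues λ = 1 ± i.

y(t) = c_1e^(t)cos(t) + c_2e^(t)sin(t)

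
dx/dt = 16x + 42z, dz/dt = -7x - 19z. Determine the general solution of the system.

Coefficient matrix A = [[16, 42], [-7, -19]].
Characteristic polynomial det(A - λI) = λ^2 + 3λ - 10 = 0.
Eigenvalues λ = -5, 2.
For λ=-5: (A-λI) row 1 is [21, 42], so an eigenvector is (-2, 1).
For λ=2: (A-λI) row 1 is [14, 42], so an eigenvector is (3, -1).
General solution: K_1e^(-5t)(-2,1) + K_2e^(2t)(3,-1).

x(t) = -2K_1e^(-5t) + 3K_2e^(2t), z(t) = K_1e^(-5t) - K_2e^(2t)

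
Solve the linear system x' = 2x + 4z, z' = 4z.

x(t) = 2c_1e^(4t) - c_2e^(2t), z(t) = c_1e^(4t)

Coefficient matrix A = [[2, 4], [0, 4]].
Characteristic polynomial det(A - λI) = λ^2 - 6λ + 8 = 0.
Eigenvalues λ = 4, 2.
For λ=4: (A-λI) row 1 is [-2, 4], so an eigenvector is (2, 1).
For λ=2: (A-λI) row 1 is [0, 4], so an eigenvector is (-1, 0).
General solution: c_1e^(4t)(2,1) + c_2e^(2t)(-1,0).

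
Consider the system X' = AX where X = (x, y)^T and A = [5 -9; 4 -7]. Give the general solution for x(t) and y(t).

x(t) = -3c_1e^(-t) - 3c_2te^(-t) + c_2e^(-t), y(t) = -2c_1e^(-t) - 2c_2te^(-t) + c_2e^(-t)

Coefficient matrix A = [[5, -9], [4, -7]].
Characteristic polynomial det(A - λI) = λ^2 + 2λ + 1 = 0.
Single eigenvalue λ = -1 with algebraic multiplicity 2.
Eigenvector v = (-3,-2); generalized eigenvector w with (A-λI)w=v is (1,1).
General solution: e^(-t)[c_1·v + c_2·(t·v + w)].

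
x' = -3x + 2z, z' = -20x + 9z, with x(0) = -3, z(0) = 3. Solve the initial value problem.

Coefficient matrix A = [[-3, 2], [-20, 9]].
Characteristic polynomial det(A - λI) = λ^2 - 6λ + 13 = 0.
Eigenvalues λ = 3 ± 2i (complex conjugate pair).
For λ=3+2i: an eigenvector is (1,3) - i(0,-1) = (1, 3 + i).
A real fundamental pair from Re and Im of e^((3+2i)t)v: X_1 = e^(3t)(cos(2t)·(1,3) + sin(2t)·(0,-1)), X_2 = e^(3t)(sin(2t)·(1,3) - cos(2t)·(0,-1)).
General solution: c_1X_1 + c_2X_2.
Applying x(0)=-3, z(0)=3 gives c_1=-3, c_2=12.

x(t) = 12e^(3t)sin(2t) - 3e^(3t)cos(2t), z(t) = 39e^(3t)sin(2t) + 3e^(3t)cos(2t)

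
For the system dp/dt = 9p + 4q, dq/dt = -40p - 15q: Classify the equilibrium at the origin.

stable spiral

A = [[9,4],[-40,-15]]; det(A-λI) = λ^2 + 6λ + 25.
λ = -3 ± 4i: negative real part.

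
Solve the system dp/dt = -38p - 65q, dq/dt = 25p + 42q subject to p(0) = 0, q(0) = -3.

p(t) = 39e^(2t)sin(5t), q(t) = -24e^(2t)sin(5t) - 3e^(2t)cos(5t)

Coefficient matrix A = [[-38, -65], [25, 42]].
Characteristic polynomial det(A - λI) = λ^2 - 4λ + 29 = 0.
Eigenvalues λ = 2 ± 5i (complex conjugate pair).
For λ=2+5i: an eigenvector is (3,-2) - i(2,-1) = (3 - 2i, -2 + i).
A real fundamental pair from Re and Im of e^((2+5i)t)v: X_1 = e^(2t)(cos(5t)·(3,-2) + sin(5t)·(2,-1)), X_2 = e^(2t)(sin(5t)·(3,-2) - cos(5t)·(2,-1)).
General solution: C_1X_1 + C_2X_2.
Applying p(0)=0, q(0)=-3 gives C_1=6, C_2=9.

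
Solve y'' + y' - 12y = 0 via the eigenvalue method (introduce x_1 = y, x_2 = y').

y(t) = c_1e^(3t) + c_2e^(-4t)

Let x_1 = y, x_2 = y'. Then x_1' = x_2 and x_2' = 12x_1 - x_2.
A = [[0,1],[12,-1]]; det(A-λI) = λ^2 + λ - 12.
Eigenvalues λ = 3, -4 with eigenvectors (1,3), (1,-4).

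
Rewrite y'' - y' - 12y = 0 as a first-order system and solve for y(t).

Let x_1 = y, x_2 = y'. Then x_1' = x_2 and x_2' = 12x_1 + x_2.
A = [[0,1],[12,1]]; det(A-λI) = λ^2 - λ - 12.
Eigenvalues λ = 4, -3 with eigenvectors (1,4), (1,-3).

y(t) = c_1e^(4t) + c_2e^(-3t)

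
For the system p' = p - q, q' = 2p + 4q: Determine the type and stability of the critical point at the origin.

A = [[1,-1],[2,4]]; det(A-λI) = λ^2 - 5λ + 6.
λ = 2, 3: both positive.

unstable node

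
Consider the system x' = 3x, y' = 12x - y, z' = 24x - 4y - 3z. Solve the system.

x(t) = K_1e^(3t), y(t) = 3K_1e^(3t) + K_2e^(-t), z(t) = 2K_1e^(3t) - 2K_2e^(-t) + K_3e^(-3t)

Coefficient matrix A = [[3, 0, 0], [12, -1, 0], [24, -4, -3]].
det(A - λI) = 0 gives eigenvalues λ = 3, -1, -3.
For λ=3: eigenvector (1,3,2).
For λ=-1: eigenvector (0,1,-2).
For λ=-3: eigenvector (0,0,1).
General solution: K_1e^(3t)(1,3,2) + K_2e^(-t)(0,1,-2) + K_3e^(-3t)(0,0,1).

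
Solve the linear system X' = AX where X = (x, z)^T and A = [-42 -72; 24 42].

x(t) = 3c_1e^(6t) - 2c_2e^(-6t), z(t) = -2c_1e^(6t) + c_2e^(-6t)

Coefficient matrix A = [[-42, -72], [24, 42]].
Characteristic polynomial det(A - λI) = λ^2 - 36 = 0.
Eigenvalues λ = 6, -6.
For λ=6: (A-λI) row 1 is [-48, -72], so an eigenvector is (3, -2).
For λ=-6: (A-λI) row 1 is [-36, -72], so an eigenvector is (-2, 1).
General solution: c_1e^(6t)(3,-2) + c_2e^(-6t)(-2,1).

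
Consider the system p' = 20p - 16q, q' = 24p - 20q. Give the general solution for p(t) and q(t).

p(t) = C_1e^(4t) - 2C_2e^(-4t), q(t) = C_1e^(4t) - 3C_2e^(-4t)

Coefficient matrix A = [[20, -16], [24, -20]].
Characteristic polynomial det(A - λI) = λ^2 - 16 = 0.
Eigenvalues λ = 4, -4.
For λ=4: (A-λI) row 1 is [16, -16], so an eigenvector is (1, 1).
For λ=-4: (A-λI) row 1 is [24, -16], so an eigenvector is (-2, -3).
General solution: C_1e^(4t)(1,1) + C_2e^(-4t)(-2,-3).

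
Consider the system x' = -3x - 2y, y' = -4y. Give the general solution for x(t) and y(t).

x(t) = -2K_1e^(-4t) - K_2e^(-3t), y(t) = -K_1e^(-4t)

Coefficient matrix A = [[-3, -2], [0, -4]].
Characteristic polynomial det(A - λI) = λ^2 + 7λ + 12 = 0.
Eigenvalues λ = -4, -3.
For λ=-4: (A-λI) row 1 is [1, -2], so an eigenvector is (-2, -1).
For λ=-3: (A-λI) row 1 is [0, -2], so an eigenvector is (-1, 0).
General solution: K_1e^(-4t)(-2,-1) + K_2e^(-3t)(-1,0).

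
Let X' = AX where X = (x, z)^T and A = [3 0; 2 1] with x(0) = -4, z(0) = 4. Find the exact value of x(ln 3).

A = [[3,0],[2,1]]; eigenvalues λ = 1, 3.
Eigenvectors: (0,1) for λ=1, (-1,-1) for λ=3.
From the initial condition, c_1 = 8, c_2 = 4.
x(ln 3) = (8)(3^1)(0) + (4)(3^3)(-1) = -108.

-108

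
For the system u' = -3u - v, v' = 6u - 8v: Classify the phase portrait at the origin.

A = [[-3,-1],[6,-8]]; det(A-λI) = λ^2 + 11λ + 30.
λ = -5, -6: both negative.

stable node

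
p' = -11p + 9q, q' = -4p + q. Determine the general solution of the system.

p(t) = 3C_1e^(-5t) + 3C_2te^(-5t) - 2C_2e^(-5t), q(t) = 2C_1e^(-5t) + 2C_2te^(-5t) - C_2e^(-5t)

Coefficient matrix A = [[-11, 9], [-4, 1]].
Characteristic polynomial det(A - λI) = λ^2 + 10λ + 25 = 0.
Single eigenvalue λ = -5 with algebraic multiplicity 2.
Eigenvector v = (3,2); generalized eigenvector w with (A-λI)w=v is (-2,-1).
General solution: e^(-5t)[C_1·v + C_2·(t·v + w)].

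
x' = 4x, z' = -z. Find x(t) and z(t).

x(t) = -C_2e^(4t), z(t) = C_1e^(-t)

Coefficient matrix A = [[4, 0], [0, -1]].
Characteristic polynomial det(A - λI) = λ^2 - 3λ - 4 = 0.
Eigenvalues λ = -1, 4.
For λ=-1: (A-λI) row 1 is [5, 0], so an eigenvector is (0, 1).
For λ=4: (A-λI) row 2 is [0, -5], so an eigenvector is (-1, 0).
General solution: C_1e^(-t)(0,1) + C_2e^(4t)(-1,0).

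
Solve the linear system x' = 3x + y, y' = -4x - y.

x(t) = -C_1e^(t) - C_2te^(t) - 2C_2e^(t), y(t) = 2C_1e^(t) + 2C_2te^(t) + 3C_2e^(t)

Coefficient matrix A = [[3, 1], [-4, -1]].
Characteristic polynomial det(A - λI) = λ^2 - 2λ + 1 = 0.
Single eigenvalue λ = 1 with algebraic multiplicity 2.
Eigenvector v = (-1,2); generalized eigenvector w with (A-λI)w=v is (-2,3).
General solution: e^(t)[C_1·v + C_2·(t·v + w)].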